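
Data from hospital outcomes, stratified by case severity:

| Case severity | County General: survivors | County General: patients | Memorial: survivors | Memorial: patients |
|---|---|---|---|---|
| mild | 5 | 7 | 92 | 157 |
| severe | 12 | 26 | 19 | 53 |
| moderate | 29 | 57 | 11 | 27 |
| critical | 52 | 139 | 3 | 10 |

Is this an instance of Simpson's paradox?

Yes

Mild: County General 5/7 = 71.4%, Memorial 92/157 = 58.6% → County General
Severe: County General 12/26 = 46.2%, Memorial 19/53 = 35.8% → County General
Moderate: County General 29/57 = 50.9%, Memorial 11/27 = 40.7% → County General
Critical: County General 52/139 = 37.4%, Memorial 3/10 = 30.0% → County General
Overall: County General 98/229 = 42.8%, Memorial 125/247 = 50.6% → Memorial
County General wins each case group but Memorial wins overall — the comparison reverses. County General's patients skew toward critical, which has a lower base rate.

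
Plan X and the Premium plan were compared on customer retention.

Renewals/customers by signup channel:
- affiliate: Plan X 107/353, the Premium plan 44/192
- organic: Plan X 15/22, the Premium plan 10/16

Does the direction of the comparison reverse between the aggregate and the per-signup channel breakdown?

Affiliate: Plan X 107/353 = 30.3%, the Premium plan 44/192 = 22.9% → Plan X
Organic: Plan X 15/22 = 68.2%, the Premium plan 10/16 = 62.5% → Plan X
Overall: Plan X 122/375 = 32.5%, the Premium plan 54/208 = 26.0% → Plan X
Plan X wins overall and in every signup group — no reversal.

No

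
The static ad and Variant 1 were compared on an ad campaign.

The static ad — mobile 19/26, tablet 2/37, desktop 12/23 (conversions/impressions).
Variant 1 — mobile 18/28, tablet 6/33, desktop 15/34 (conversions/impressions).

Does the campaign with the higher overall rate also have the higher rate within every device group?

Mobile: the static ad 19/26 = 73.1%, Variant 1 18/28 = 64.3% → the static ad
Tablet: the static ad 2/37 = 5.4%, Variant 1 6/33 = 18.2% → Variant 1
Desktop: the static ad 12/23 = 52.2%, Variant 1 15/34 = 44.1% → the static ad
Overall: the static ad 33/86 = 38.4%, Variant 1 39/95 = 41.1% → Variant 1
Neither sweeps: the static ad wins 2 of 3 groups, Variant 1 wins 1. Variant 1 wins overall but not every group — no Simpson reversal.

No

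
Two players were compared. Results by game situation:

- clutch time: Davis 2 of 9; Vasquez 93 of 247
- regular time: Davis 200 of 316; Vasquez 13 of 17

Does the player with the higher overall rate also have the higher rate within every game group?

Clutch time: Davis 2/9 = 22.2%, Vasquez 93/247 = 37.7% → Vasquez
Regular time: Davis 200/316 = 63.3%, Vasquez 13/17 = 76.5% → Vasquez
Overall: Davis 202/325 = 62.2%, Vasquez 106/264 = 40.2% → Davis
Vasquez wins each game group but Davis wins overall — the comparison reverses. Vasquez's attempts skew toward clutch time, which has a lower base rate.

No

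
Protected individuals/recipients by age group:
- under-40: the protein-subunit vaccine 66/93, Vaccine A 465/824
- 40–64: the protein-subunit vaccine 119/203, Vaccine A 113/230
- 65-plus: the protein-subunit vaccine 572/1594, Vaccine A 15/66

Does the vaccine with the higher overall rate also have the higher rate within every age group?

No

Under-40: the protein-subunit vaccine 66/93 = 71.0%, Vaccine A 465/824 = 56.4% → the protein-subunit vaccine
40–64: the protein-subunit vaccine 119/203 = 58.6%, Vaccine A 113/230 = 49.1% → the protein-subunit vaccine
65-plus: the protein-subunit vaccine 572/1594 = 35.9%, Vaccine A 15/66 = 22.7% → the protein-subunit vaccine
Overall: the protein-subunit vaccine 757/1890 = 40.1%, Vaccine A 593/1120 = 52.9% → Vaccine A
The protein-subunit vaccine wins each age group but Vaccine A wins overall — the comparison reverses. The protein-subunit vaccine's recipients skew toward 65-plus, which has a lower base rate.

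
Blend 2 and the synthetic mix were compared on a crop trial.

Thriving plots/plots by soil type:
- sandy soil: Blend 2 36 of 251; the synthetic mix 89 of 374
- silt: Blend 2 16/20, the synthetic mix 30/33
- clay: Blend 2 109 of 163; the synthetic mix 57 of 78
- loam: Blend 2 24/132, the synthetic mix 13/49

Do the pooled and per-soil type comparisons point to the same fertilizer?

Sandy soil: Blend 2 36/251 = 14.3%, the synthetic mix 89/374 = 23.8% → the synthetic mix
Silt: Blend 2 16/20 = 80.0%, the synthetic mix 30/33 = 90.9% → the synthetic mix
Clay: Blend 2 109/163 = 66.9%, the synthetic mix 57/78 = 73.1% → the synthetic mix
Loam: Blend 2 24/132 = 18.2%, the synthetic mix 13/49 = 26.5% → the synthetic mix
Overall: Blend 2 185/566 = 32.7%, the synthetic mix 189/534 = 35.4% → the synthetic mix
The synthetic mix wins overall and in every soil group — no reversal.

Yes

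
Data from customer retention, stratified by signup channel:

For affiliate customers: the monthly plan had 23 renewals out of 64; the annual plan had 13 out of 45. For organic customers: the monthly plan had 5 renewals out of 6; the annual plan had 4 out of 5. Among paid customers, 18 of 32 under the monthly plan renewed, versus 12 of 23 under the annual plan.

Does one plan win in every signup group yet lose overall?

Affiliate: the monthly plan 23/64 = 35.9%, the annual plan 13/45 = 28.9% → the monthly plan
Organic: the monthly plan 5/6 = 83.3%, the annual plan 4/5 = 80.0% → the monthly plan
Paid: the monthly plan 18/32 = 56.2%, the annual plan 12/23 = 52.2% → the monthly plan
Overall: the monthly plan 46/102 = 45.1%, the annual plan 29/73 = 39.7% → the monthly plan
The monthly plan wins overall and in every signup group — no reversal.

No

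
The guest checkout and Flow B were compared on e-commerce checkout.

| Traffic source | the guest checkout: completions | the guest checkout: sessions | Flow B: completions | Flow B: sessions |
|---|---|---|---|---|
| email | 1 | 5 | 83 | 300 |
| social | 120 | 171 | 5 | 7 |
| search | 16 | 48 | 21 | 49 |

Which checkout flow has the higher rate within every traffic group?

Email: the guest checkout 1/5 = 20.0%, Flow B 83/300 = 27.7% → Flow B
Social: the guest checkout 120/171 = 70.2%, Flow B 5/7 = 71.4% → Flow B
Search: the guest checkout 16/48 = 33.3%, Flow B 21/49 = 42.9% → Flow B
Flow B has the higher rate in all 3 groups.

Flow B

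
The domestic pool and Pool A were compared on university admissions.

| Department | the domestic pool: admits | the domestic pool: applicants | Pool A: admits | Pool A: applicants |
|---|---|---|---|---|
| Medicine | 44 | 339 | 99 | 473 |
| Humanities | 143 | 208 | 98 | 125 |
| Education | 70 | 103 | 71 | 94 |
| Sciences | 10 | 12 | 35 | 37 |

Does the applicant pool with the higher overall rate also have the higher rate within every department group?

Medicine: the domestic pool 44/339 = 13.0%, Pool A 99/473 = 20.9% → Pool A
Humanities: the domestic pool 143/208 = 68.8%, Pool A 98/125 = 78.4% → Pool A
Education: the domestic pool 70/103 = 68.0%, Pool A 71/94 = 75.5% → Pool A
Sciences: the domestic pool 10/12 = 83.3%, Pool A 35/37 = 94.6% → Pool A
Overall: the domestic pool 267/662 = 40.3%, Pool A 303/729 = 41.6% → Pool A
Pool A wins overall and in every department group — no reversal.

Yes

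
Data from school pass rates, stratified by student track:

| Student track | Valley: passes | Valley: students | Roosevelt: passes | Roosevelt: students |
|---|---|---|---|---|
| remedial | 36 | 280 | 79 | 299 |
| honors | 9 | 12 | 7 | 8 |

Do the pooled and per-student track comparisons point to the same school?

Remedial: Valley 36/280 = 12.9%, Roosevelt 79/299 = 26.4% → Roosevelt
Honors: Valley 9/12 = 75.0%, Roosevelt 7/8 = 87.5% → Roosevelt
Overall: Valley 45/292 = 15.4%, Roosevelt 86/307 = 28.0% → Roosevelt
Roosevelt wins overall and in every student group — no reversal.

Yes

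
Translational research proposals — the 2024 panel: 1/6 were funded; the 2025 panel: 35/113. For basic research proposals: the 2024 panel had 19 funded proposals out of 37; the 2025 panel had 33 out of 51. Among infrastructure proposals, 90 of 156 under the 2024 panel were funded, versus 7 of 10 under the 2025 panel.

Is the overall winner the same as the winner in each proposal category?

No

Translational research: the 2024 panel 1/6 = 16.7%, the 2025 panel 35/113 = 31.0% → the 2025 panel
Basic research: the 2024 panel 19/37 = 51.4%, the 2025 panel 33/51 = 64.7% → the 2025 panel
Infrastructure: the 2024 panel 90/156 = 57.7%, the 2025 panel 7/10 = 70.0% → the 2025 panel
Overall: the 2024 panel 110/199 = 55.3%, the 2025 panel 75/174 = 43.1% → the 2024 panel
The 2025 panel wins each proposal group but the 2024 panel wins overall — the comparison reverses. The 2025 panel's proposals skew toward translational research, which has a lower base rate.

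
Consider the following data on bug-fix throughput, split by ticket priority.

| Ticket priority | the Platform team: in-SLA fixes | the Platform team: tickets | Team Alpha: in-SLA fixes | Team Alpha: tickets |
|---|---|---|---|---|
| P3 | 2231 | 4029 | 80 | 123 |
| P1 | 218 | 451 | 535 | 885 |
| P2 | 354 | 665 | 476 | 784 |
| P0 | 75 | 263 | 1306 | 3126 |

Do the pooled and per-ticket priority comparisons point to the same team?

P3: the Platform team 2231/4029 = 55.4%, Team Alpha 80/123 = 65.0% → Team Alpha
P1: the Platform team 218/451 = 48.3%, Team Alpha 535/885 = 60.5% → Team Alpha
P2: the Platform team 354/665 = 53.2%, Team Alpha 476/784 = 60.7% → Team Alpha
P0: the Platform team 75/263 = 28.5%, Team Alpha 1306/3126 = 41.8% → Team Alpha
Overall: the Platform team 2878/5408 = 53.2%, Team Alpha 2397/4918 = 48.7% → the Platform team
Team Alpha wins each ticket group but the Platform team wins overall — the comparison reverses. Team Alpha's tickets skew toward P0, which has a lower base rate.

No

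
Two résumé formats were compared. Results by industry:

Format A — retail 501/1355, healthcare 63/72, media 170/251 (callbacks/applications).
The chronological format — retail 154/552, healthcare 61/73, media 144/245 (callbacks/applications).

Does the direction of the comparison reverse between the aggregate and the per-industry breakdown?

Retail: Format A 501/1355 = 37.0%, the chronological format 154/552 = 27.9% → Format A
Healthcare: Format A 63/72 = 87.5%, the chronological format 61/73 = 83.6% → Format A
Media: Format A 170/251 = 67.7%, the chronological format 144/245 = 58.8% → Format A
Overall: Format A 734/1678 = 43.7%, the chronological format 359/870 = 41.3% → Format A
Format A wins overall and in every industry group — no reversal.

No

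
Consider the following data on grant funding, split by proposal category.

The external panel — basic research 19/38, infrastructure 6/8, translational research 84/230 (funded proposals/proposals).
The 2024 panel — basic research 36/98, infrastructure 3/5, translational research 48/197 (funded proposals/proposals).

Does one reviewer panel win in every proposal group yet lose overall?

Basic research: the external panel 19/38 = 50.0%, the 2024 panel 36/98 = 36.7% → the external panel
Infrastructure: the external panel 6/8 = 75.0%, the 2024 panel 3/5 = 60.0% → the external panel
Translational research: the external panel 84/230 = 36.5%, the 2024 panel 48/197 = 24.4% → the external panel
Overall: the external panel 109/276 = 39.5%, the 2024 panel 87/300 = 29.0% → the external panel
The external panel wins overall and in every proposal group — no reversal.

No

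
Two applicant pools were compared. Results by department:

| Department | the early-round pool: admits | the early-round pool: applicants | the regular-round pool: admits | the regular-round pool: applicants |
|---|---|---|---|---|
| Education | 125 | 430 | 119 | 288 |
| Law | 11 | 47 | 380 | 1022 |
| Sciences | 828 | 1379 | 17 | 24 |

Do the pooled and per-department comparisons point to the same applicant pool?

No

Education: the early-round pool 125/430 = 29.1%, the regular-round pool 119/288 = 41.3% → the regular-round pool
Law: the early-round pool 11/47 = 23.4%, the regular-round pool 380/1022 = 37.2% → the regular-round pool
Sciences: the early-round pool 828/1379 = 60.0%, the regular-round pool 17/24 = 70.8% → the regular-round pool
Overall: the early-round pool 964/1856 = 51.9%, the regular-round pool 516/1334 = 38.7% → the early-round pool
The regular-round pool wins each department group but the early-round pool wins overall — the comparison reverses. The regular-round pool's applicants skew toward Law, which has a lower base rate.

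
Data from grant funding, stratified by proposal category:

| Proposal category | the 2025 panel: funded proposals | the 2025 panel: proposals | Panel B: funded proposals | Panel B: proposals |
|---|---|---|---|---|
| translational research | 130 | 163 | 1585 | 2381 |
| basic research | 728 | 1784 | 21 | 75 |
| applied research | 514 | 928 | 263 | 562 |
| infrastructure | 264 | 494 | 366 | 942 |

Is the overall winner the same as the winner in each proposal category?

Translational research: the 2025 panel 130/163 = 79.8%, Panel B 1585/2381 = 66.6% → the 2025 panel
Basic research: the 2025 panel 728/1784 = 40.8%, Panel B 21/75 = 28.0% → the 2025 panel
Applied research: the 2025 panel 514/928 = 55.4%, Panel B 263/562 = 46.8% → the 2025 panel
Infrastructure: the 2025 panel 264/494 = 53.4%, Panel B 366/942 = 38.9% → the 2025 panel
Overall: the 2025 panel 1636/3369 = 48.6%, Panel B 2235/3960 = 56.4% → Panel B
The 2025 panel wins each proposal group but Panel B wins overall — the comparison reverses. The 2025 panel's proposals skew toward basic research, which has a lower base rate.

No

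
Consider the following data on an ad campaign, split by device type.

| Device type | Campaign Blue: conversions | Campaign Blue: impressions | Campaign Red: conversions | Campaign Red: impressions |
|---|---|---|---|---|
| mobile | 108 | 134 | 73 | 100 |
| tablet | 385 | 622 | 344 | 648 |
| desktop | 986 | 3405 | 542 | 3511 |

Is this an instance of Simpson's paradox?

No

Mobile: Campaign Blue 108/134 = 80.6%, Campaign Red 73/100 = 73.0% → Campaign Blue
Tablet: Campaign Blue 385/622 = 61.9%, Campaign Red 344/648 = 53.1% → Campaign Blue
Desktop: Campaign Blue 986/3405 = 29.0%, Campaign Red 542/3511 = 15.4% → Campaign Blue
Overall: Campaign Blue 1479/4161 = 35.5%, Campaign Red 959/4259 = 22.5% → Campaign Blue
Campaign Blue wins overall and in every device group — no reversal.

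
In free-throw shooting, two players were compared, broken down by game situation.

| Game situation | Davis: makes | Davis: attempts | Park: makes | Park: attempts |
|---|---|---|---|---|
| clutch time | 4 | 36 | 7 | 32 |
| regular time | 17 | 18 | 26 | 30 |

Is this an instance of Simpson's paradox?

Clutch time: Davis 4/36 = 11.1%, Park 7/32 = 21.9% → Park
Regular time: Davis 17/18 = 94.4%, Park 26/30 = 86.7% → Davis
Overall: Davis 21/54 = 38.9%, Park 33/62 = 53.2% → Park
Neither sweeps: Davis wins 1 of 2 groups, Park wins 1. Park wins overall but not every group — no Simpson reversal.

No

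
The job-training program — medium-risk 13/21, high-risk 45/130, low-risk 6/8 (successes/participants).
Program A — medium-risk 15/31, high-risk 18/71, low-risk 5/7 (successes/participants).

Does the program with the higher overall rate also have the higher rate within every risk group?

Yes

Medium-risk: the job-training program 13/21 = 61.9%, Program A 15/31 = 48.4% → the job-training program
High-risk: the job-training program 45/130 = 34.6%, Program A 18/71 = 25.4% → the job-training program
Low-risk: the job-training program 6/8 = 75.0%, Program A 5/7 = 71.4% → the job-training program
Overall: the job-training program 64/159 = 40.3%, Program A 38/109 = 34.9% → the job-training program
The job-training program wins overall and in every risk group — no reversal.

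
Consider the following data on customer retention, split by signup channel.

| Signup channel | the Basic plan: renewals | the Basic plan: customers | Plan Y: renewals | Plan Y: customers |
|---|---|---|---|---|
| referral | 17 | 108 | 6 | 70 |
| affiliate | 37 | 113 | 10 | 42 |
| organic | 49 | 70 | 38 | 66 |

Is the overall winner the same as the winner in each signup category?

Referral: the Basic plan 17/108 = 15.7%, Plan Y 6/70 = 8.6% → the Basic plan
Affiliate: the Basic plan 37/113 = 32.7%, Plan Y 10/42 = 23.8% → the Basic plan
Organic: the Basic plan 49/70 = 70.0%, Plan Y 38/66 = 57.6% → the Basic plan
Overall: the Basic plan 103/291 = 35.4%, Plan Y 54/178 = 30.3% → the Basic plan
The Basic plan wins overall and in every signup group — no reversal.

Yes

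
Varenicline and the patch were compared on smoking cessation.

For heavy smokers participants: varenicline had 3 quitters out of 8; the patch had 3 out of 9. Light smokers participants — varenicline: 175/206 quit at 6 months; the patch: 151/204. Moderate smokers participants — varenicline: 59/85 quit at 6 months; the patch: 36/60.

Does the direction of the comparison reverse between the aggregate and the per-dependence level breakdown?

Heavy smokers: varenicline 3/8 = 37.5%, the patch 3/9 = 33.3% → varenicline
Light smokers: varenicline 175/206 = 85.0%, the patch 151/204 = 74.0% → varenicline
Moderate smokers: varenicline 59/85 = 69.4%, the patch 36/60 = 60.0% → varenicline
Overall: varenicline 237/299 = 79.3%, the patch 190/273 = 69.6% → varenicline
Varenicline wins overall and in every dependence group — no reversal.

No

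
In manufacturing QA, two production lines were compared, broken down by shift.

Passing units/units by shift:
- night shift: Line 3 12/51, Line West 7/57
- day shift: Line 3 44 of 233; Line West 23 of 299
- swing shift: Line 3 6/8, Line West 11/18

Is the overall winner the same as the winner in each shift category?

Yes

Night shift: Line 3 12/51 = 23.5%, Line West 7/57 = 12.3% → Line 3
Day shift: Line 3 44/233 = 18.9%, Line West 23/299 = 7.7% → Line 3
Swing shift: Line 3 6/8 = 75.0%, Line West 11/18 = 61.1% → Line 3
Overall: Line 3 62/292 = 21.2%, Line West 41/374 = 11.0% → Line 3
Line 3 wins overall and in every shift group — no reversal.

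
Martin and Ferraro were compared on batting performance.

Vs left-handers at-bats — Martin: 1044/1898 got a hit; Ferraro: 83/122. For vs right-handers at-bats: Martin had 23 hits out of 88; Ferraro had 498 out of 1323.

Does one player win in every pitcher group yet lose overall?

Yes

Vs left-handers: Martin 1044/1898 = 55.0%, Ferraro 83/122 = 68.0% → Ferraro
Vs right-handers: Martin 23/88 = 26.1%, Ferraro 498/1323 = 37.6% → Ferraro
Overall: Martin 1067/1986 = 53.7%, Ferraro 581/1445 = 40.2% → Martin
Ferraro wins each pitcher group but Martin wins overall — the comparison reverses. Ferraro's at-bats skew toward vs right-handers, which has a lower base rate.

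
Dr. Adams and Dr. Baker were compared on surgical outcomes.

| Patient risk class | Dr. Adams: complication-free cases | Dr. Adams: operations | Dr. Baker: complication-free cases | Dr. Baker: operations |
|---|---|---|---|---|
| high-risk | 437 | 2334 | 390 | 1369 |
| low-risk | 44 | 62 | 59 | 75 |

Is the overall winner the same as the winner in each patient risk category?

Yes

High-risk: Dr. Adams 437/2334 = 18.7%, Dr. Baker 390/1369 = 28.5% → Dr. Baker
Low-risk: Dr. Adams 44/62 = 71.0%, Dr. Baker 59/75 = 78.7% → Dr. Baker
Overall: Dr. Adams 481/2396 = 20.1%, Dr. Baker 449/1444 = 31.1% → Dr. Baker
Dr. Baker wins overall and in every patient risk group — no reversal.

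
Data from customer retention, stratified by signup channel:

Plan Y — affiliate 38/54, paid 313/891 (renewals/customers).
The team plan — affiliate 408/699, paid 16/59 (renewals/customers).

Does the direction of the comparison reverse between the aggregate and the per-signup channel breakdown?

Yes

Affiliate: Plan Y 38/54 = 70.4%, the team plan 408/699 = 58.4% → Plan Y
Paid: Plan Y 313/891 = 35.1%, the team plan 16/59 = 27.1% → Plan Y
Overall: Plan Y 351/945 = 37.1%, the team plan 424/758 = 55.9% → the team plan
Plan Y wins each signup group but the team plan wins overall — the comparison reverses. Plan Y's customers skew toward paid, which has a lower base rate.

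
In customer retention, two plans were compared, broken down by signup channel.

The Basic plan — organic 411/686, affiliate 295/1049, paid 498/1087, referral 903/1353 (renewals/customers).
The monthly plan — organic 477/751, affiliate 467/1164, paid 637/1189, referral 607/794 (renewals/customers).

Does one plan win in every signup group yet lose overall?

No

Organic: the Basic plan 411/686 = 59.9%, the monthly plan 477/751 = 63.5% → the monthly plan
Affiliate: the Basic plan 295/1049 = 28.1%, the monthly plan 467/1164 = 40.1% → the monthly plan
Paid: the Basic plan 498/1087 = 45.8%, the monthly plan 637/1189 = 53.6% → the monthly plan
Referral: the Basic plan 903/1353 = 66.7%, the monthly plan 607/794 = 76.4% → the monthly plan
Overall: the Basic plan 2107/4175 = 50.5%, the monthly plan 2188/3898 = 56.1% → the monthly plan
The monthly plan wins overall and in every signup group — no reversal.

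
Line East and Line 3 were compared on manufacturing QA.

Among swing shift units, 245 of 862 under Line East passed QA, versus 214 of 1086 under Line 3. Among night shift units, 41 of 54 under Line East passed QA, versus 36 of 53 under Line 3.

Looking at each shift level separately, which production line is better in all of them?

Swing shift: Line East 245/862 = 28.4%, Line 3 214/1086 = 19.7% → Line East
Night shift: Line East 41/54 = 75.9%, Line 3 36/53 = 67.9% → Line East
Line East has the higher rate in both groups.

Line East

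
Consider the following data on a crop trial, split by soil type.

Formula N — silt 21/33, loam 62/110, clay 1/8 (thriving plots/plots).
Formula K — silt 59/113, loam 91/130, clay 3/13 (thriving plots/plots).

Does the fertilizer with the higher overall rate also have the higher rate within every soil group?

No

Silt: Formula N 21/33 = 63.6%, Formula K 59/113 = 52.2% → Formula N
Loam: Formula N 62/110 = 56.4%, Formula K 91/130 = 70.0% → Formula K
Clay: Formula N 1/8 = 12.5%, Formula K 3/13 = 23.1% → Formula K
Overall: Formula N 84/151 = 55.6%, Formula K 153/256 = 59.8% → Formula K
Neither sweeps: Formula N wins 1 of 3 groups, Formula K wins 2. Formula K wins overall but not every group — no Simpson reversal.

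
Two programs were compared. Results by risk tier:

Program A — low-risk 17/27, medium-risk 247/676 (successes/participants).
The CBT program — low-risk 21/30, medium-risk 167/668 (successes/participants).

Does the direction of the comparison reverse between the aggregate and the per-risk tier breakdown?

No

Low-risk: Program A 17/27 = 63.0%, the CBT program 21/30 = 70.0% → the CBT program
Medium-risk: Program A 247/676 = 36.5%, the CBT program 167/668 = 25.0% → Program A
Overall: Program A 264/703 = 37.6%, the CBT program 188/698 = 26.9% → Program A
Neither sweeps: Program A wins 1 of 2 groups, the CBT program wins 1. Program A wins overall but not every group — no Simpson reversal.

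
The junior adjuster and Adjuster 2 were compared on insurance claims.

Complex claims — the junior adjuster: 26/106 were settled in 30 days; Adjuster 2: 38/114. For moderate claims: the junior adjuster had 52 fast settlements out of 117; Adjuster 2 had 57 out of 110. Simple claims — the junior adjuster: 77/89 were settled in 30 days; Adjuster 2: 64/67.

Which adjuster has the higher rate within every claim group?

Complex: the junior adjuster 26/106 = 24.5%, Adjuster 2 38/114 = 33.3% → Adjuster 2
Moderate: the junior adjuster 52/117 = 44.4%, Adjuster 2 57/110 = 51.8% → Adjuster 2
Simple: the junior adjuster 77/89 = 86.5%, Adjuster 2 64/67 = 95.5% → Adjuster 2
Adjuster 2 has the higher rate in all 3 groups.

Adjuster 2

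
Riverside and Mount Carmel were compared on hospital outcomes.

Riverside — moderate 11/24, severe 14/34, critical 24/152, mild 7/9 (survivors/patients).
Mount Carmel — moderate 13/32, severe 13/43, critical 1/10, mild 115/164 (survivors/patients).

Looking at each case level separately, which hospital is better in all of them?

Riverside

Moderate: Riverside 11/24 = 45.8%, Mount Carmel 13/32 = 40.6% → Riverside
Severe: Riverside 14/34 = 41.2%, Mount Carmel 13/43 = 30.2% → Riverside
Critical: Riverside 24/152 = 15.8%, Mount Carmel 1/10 = 10.0% → Riverside
Mild: Riverside 7/9 = 77.8%, Mount Carmel 115/164 = 70.1% → Riverside
Riverside has the higher rate in all 4 groups.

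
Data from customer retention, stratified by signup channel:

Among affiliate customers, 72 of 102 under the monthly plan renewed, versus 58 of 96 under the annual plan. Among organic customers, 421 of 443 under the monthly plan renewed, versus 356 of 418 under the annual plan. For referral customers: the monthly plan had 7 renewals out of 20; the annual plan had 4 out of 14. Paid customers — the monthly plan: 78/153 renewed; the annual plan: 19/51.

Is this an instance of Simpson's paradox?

Affiliate: the monthly plan 72/102 = 70.6%, the annual plan 58/96 = 60.4% → the monthly plan
Organic: the monthly plan 421/443 = 95.0%, the annual plan 356/418 = 85.2% → the monthly plan
Referral: the monthly plan 7/20 = 35.0%, the annual plan 4/14 = 28.6% → the monthly plan
Paid: the monthly plan 78/153 = 51.0%, the annual plan 19/51 = 37.3% → the monthly plan
Overall: the monthly plan 578/718 = 80.5%, the annual plan 437/579 = 75.5% → the monthly plan
The monthly plan wins overall and in every signup group — no reversal.

No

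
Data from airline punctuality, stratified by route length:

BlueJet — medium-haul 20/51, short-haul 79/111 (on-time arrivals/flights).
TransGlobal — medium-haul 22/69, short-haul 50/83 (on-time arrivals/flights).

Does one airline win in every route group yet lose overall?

No

Medium-haul: BlueJet 20/51 = 39.2%, TransGlobal 22/69 = 31.9% → BlueJet
Short-haul: BlueJet 79/111 = 71.2%, TransGlobal 50/83 = 60.2% → BlueJet
Overall: BlueJet 99/162 = 61.1%, TransGlobal 72/152 = 47.4% → BlueJet
BlueJet wins overall and in every route group — no reversal.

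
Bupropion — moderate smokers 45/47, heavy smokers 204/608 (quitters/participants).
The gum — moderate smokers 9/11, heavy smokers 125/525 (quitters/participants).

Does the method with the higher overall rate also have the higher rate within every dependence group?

Yes

Moderate smokers: bupropion 45/47 = 95.7%, the gum 9/11 = 81.8% → bupropion
Heavy smokers: bupropion 204/608 = 33.6%, the gum 125/525 = 23.8% → bupropion
Overall: bupropion 249/655 = 38.0%, the gum 134/536 = 25.0% → bupropion
Bupropion wins overall and in every dependence group — no reversal.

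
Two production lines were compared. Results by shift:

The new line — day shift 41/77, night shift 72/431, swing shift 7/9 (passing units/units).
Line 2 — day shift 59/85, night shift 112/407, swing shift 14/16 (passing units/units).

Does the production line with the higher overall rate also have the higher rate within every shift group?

Yes

Day shift: the new line 41/77 = 53.2%, Line 2 59/85 = 69.4% → Line 2
Night shift: the new line 72/431 = 16.7%, Line 2 112/407 = 27.5% → Line 2
Swing shift: the new line 7/9 = 77.8%, Line 2 14/16 = 87.5% → Line 2
Overall: the new line 120/517 = 23.2%, Line 2 185/508 = 36.4% → Line 2
Line 2 wins overall and in every shift group — no reversal.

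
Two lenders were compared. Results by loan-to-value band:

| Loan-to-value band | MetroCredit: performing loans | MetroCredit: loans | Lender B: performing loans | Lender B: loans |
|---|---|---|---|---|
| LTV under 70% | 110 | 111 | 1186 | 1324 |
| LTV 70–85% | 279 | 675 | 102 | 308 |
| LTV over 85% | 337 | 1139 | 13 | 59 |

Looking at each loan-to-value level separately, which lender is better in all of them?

LTV under 70%: MetroCredit 110/111 = 99.1%, Lender B 1186/1324 = 89.6% → MetroCredit
LTV 70–85%: MetroCredit 279/675 = 41.3%, Lender B 102/308 = 33.1% → MetroCredit
LTV over 85%: MetroCredit 337/1139 = 29.6%, Lender B 13/59 = 22.0% → MetroCredit
MetroCredit has the higher rate in all 3 groups.

MetroCredit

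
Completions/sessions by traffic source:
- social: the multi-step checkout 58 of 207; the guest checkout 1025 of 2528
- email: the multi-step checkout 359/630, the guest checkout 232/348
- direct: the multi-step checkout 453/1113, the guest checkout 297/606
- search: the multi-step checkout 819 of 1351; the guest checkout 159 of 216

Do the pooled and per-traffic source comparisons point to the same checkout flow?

Social: the multi-step checkout 58/207 = 28.0%, the guest checkout 1025/2528 = 40.5% → the guest checkout
Email: the multi-step checkout 359/630 = 57.0%, the guest checkout 232/348 = 66.7% → the guest checkout
Direct: the multi-step checkout 453/1113 = 40.7%, the guest checkout 297/606 = 49.0% → the guest checkout
Search: the multi-step checkout 819/1351 = 60.6%, the guest checkout 159/216 = 73.6% → the guest checkout
Overall: the multi-step checkout 1689/3301 = 51.2%, the guest checkout 1713/3698 = 46.3% → the multi-step checkout
The guest checkout wins each traffic group but the multi-step checkout wins overall — the comparison reverses. The guest checkout's sessions skew toward social, which has a lower base rate.

No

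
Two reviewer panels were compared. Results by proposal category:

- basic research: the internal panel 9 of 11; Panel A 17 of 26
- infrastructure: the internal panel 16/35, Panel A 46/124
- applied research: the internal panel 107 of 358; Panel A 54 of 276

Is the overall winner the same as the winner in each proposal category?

Yes

Basic research: the internal panel 9/11 = 81.8%, Panel A 17/26 = 65.4% → the internal panel
Infrastructure: the internal panel 16/35 = 45.7%, Panel A 46/124 = 37.1% → the internal panel
Applied research: the internal panel 107/358 = 29.9%, Panel A 54/276 = 19.6% → the internal panel
Overall: the internal panel 132/404 = 32.7%, Panel A 117/426 = 27.5% → the internal panel
The internal panel wins overall and in every proposal group — no reversal.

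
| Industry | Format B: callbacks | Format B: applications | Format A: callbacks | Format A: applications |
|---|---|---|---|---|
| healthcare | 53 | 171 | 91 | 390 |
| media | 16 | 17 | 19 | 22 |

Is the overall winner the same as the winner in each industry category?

Healthcare: Format B 53/171 = 31.0%, Format A 91/390 = 23.3% → Format B
Media: Format B 16/17 = 94.1%, Format A 19/22 = 86.4% → Format B
Overall: Format B 69/188 = 36.7%, Format A 110/412 = 26.7% → Format B
Format B wins overall and in every industry group — no reversal.

Yes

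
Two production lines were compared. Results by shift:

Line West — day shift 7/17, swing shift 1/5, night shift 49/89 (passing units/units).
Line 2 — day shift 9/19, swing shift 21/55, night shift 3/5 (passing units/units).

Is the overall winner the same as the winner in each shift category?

Day shift: Line West 7/17 = 41.2%, Line 2 9/19 = 47.4% → Line 2
Swing shift: Line West 1/5 = 20.0%, Line 2 21/55 = 38.2% → Line 2
Night shift: Line West 49/89 = 55.1%, Line 2 3/5 = 60.0% → Line 2
Overall: Line West 57/111 = 51.4%, Line 2 33/79 = 41.8% → Line West
Line 2 wins each shift group but Line West wins overall — the comparison reverses. Line 2's units skew toward swing shift, which has a lower base rate.

No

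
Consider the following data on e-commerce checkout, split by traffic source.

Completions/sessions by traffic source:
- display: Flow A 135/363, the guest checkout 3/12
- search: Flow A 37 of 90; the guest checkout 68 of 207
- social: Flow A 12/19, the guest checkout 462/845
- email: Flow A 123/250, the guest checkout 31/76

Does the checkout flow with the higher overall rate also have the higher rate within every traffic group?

No

Display: Flow A 135/363 = 37.2%, the guest checkout 3/12 = 25.0% → Flow A
Search: Flow A 37/90 = 41.1%, the guest checkout 68/207 = 32.9% → Flow A
Social: Flow A 12/19 = 63.2%, the guest checkout 462/845 = 54.7% → Flow A
Email: Flow A 123/250 = 49.2%, the guest checkout 31/76 = 40.8% → Flow A
Overall: Flow A 307/722 = 42.5%, the guest checkout 564/1140 = 49.5% → the guest checkout
Flow A wins each traffic group but the guest checkout wins overall — the comparison reverses. Flow A's sessions skew toward display, which has a lower base rate.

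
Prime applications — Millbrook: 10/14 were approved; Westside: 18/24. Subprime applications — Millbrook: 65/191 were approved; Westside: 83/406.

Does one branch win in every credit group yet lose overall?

No

Prime: Millbrook 10/14 = 71.4%, Westside 18/24 = 75.0% → Westside
Subprime: Millbrook 65/191 = 34.0%, Westside 83/406 = 20.4% → Millbrook
Overall: Millbrook 75/205 = 36.6%, Westside 101/430 = 23.5% → Millbrook
Neither sweeps: Millbrook wins 1 of 2 groups, Westside wins 1. Millbrook wins overall but not every group — no Simpson reversal.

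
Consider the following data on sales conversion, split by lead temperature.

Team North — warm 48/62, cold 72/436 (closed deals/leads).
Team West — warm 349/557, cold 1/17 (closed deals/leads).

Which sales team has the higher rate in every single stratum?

Team North

Warm: Team North 48/62 = 77.4%, Team West 349/557 = 62.7% → Team North
Cold: Team North 72/436 = 16.5%, Team West 1/17 = 5.9% → Team North
Team North has the higher rate in both groups.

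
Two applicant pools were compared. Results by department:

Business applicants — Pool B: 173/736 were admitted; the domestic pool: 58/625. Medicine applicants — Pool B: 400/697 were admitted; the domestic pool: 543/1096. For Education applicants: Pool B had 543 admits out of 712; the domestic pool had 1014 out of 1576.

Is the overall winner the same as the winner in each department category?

Yes

Business: Pool B 173/736 = 23.5%, the domestic pool 58/625 = 9.3% → Pool B
Medicine: Pool B 400/697 = 57.4%, the domestic pool 543/1096 = 49.5% → Pool B
Education: Pool B 543/712 = 76.3%, the domestic pool 1014/1576 = 64.3% → Pool B
Overall: Pool B 1116/2145 = 52.0%, the domestic pool 1615/3297 = 49.0% → Pool B
Pool B wins overall and in every department group — no reversal.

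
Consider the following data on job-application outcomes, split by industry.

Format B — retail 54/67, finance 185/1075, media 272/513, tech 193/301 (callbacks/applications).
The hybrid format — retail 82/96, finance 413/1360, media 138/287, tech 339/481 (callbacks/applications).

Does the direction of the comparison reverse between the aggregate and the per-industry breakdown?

No

Retail: Format B 54/67 = 80.6%, the hybrid format 82/96 = 85.4% → the hybrid format
Finance: Format B 185/1075 = 17.2%, the hybrid format 413/1360 = 30.4% → the hybrid format
Media: Format B 272/513 = 53.0%, the hybrid format 138/287 = 48.1% → Format B
Tech: Format B 193/301 = 64.1%, the hybrid format 339/481 = 70.5% → the hybrid format
Overall: Format B 704/1956 = 36.0%, the hybrid format 972/2224 = 43.7% → the hybrid format
Neither sweeps: Format B wins 1 of 4 groups, the hybrid format wins 3. The hybrid format wins overall but not every group — no Simpson reversal.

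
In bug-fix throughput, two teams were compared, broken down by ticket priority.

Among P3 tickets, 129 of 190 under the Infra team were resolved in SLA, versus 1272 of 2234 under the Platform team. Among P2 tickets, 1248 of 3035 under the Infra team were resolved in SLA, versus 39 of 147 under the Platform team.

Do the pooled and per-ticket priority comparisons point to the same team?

No

P3: the Infra team 129/190 = 67.9%, the Platform team 1272/2234 = 56.9% → the Infra team
P2: the Infra team 1248/3035 = 41.1%, the Platform team 39/147 = 26.5% → the Infra team
Overall: the Infra team 1377/3225 = 42.7%, the Platform team 1311/2381 = 55.1% → the Platform team
The Infra team wins each ticket group but the Platform team wins overall — the comparison reverses. The Infra team's tickets skew toward P2, which has a lower base rate.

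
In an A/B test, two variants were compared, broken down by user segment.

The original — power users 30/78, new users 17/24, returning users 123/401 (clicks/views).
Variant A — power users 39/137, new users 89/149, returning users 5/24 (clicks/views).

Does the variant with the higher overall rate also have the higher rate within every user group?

No

Power users: the original 30/78 = 38.5%, Variant A 39/137 = 28.5% → the original
New users: the original 17/24 = 70.8%, Variant A 89/149 = 59.7% → the original
Returning users: the original 123/401 = 30.7%, Variant A 5/24 = 20.8% → the original
Overall: the original 170/503 = 33.8%, Variant A 133/310 = 42.9% → Variant A
The original wins each user group but Variant A wins overall — the comparison reverses. The original's views skew toward returning users, which has a lower base rate.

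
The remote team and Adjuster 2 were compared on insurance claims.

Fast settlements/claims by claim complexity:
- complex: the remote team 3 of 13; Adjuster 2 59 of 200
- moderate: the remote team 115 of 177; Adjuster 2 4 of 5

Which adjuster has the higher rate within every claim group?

Adjuster 2

Complex: the remote team 3/13 = 23.1%, Adjuster 2 59/200 = 29.5% → Adjuster 2
Moderate: the remote team 115/177 = 65.0%, Adjuster 2 4/5 = 80.0% → Adjuster 2
Adjuster 2 has the higher rate in both groups.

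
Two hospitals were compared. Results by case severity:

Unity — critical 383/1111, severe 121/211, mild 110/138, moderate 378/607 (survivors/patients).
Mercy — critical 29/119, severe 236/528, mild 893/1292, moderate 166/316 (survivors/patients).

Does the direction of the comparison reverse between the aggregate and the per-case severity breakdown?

Yes

Critical: Unity 383/1111 = 34.5%, Mercy 29/119 = 24.4% → Unity
Severe: Unity 121/211 = 57.3%, Mercy 236/528 = 44.7% → Unity
Mild: Unity 110/138 = 79.7%, Mercy 893/1292 = 69.1% → Unity
Moderate: Unity 378/607 = 62.3%, Mercy 166/316 = 52.5% → Unity
Overall: Unity 992/2067 = 48.0%, Mercy 1324/2255 = 58.7% → Mercy
Unity wins each case group but Mercy wins overall — the comparison reverses. Unity's patients skew toward critical, which has a lower base rate.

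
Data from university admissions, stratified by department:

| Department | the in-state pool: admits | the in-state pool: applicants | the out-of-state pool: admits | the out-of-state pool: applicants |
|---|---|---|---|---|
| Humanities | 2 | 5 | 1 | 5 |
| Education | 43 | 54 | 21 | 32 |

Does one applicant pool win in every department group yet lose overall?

Humanities: the in-state pool 2/5 = 40.0%, the out-of-state pool 1/5 = 20.0% → the in-state pool
Education: the in-state pool 43/54 = 79.6%, the out-of-state pool 21/32 = 65.6% → the in-state pool
Overall: the in-state pool 45/59 = 76.3%, the out-of-state pool 22/37 = 59.5% → the in-state pool
The in-state pool wins overall and in every department group — no reversal.

No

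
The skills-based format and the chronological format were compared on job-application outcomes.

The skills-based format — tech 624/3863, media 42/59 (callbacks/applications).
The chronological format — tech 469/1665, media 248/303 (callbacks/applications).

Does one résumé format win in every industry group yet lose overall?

No

Tech: the skills-based format 624/3863 = 16.2%, the chronological format 469/1665 = 28.2% → the chronological format
Media: the skills-based format 42/59 = 71.2%, the chronological format 248/303 = 81.8% → the chronological format
Overall: the skills-based format 666/3922 = 17.0%, the chronological format 717/1968 = 36.4% → the chronological format
The chronological format wins overall and in every industry group — no reversal.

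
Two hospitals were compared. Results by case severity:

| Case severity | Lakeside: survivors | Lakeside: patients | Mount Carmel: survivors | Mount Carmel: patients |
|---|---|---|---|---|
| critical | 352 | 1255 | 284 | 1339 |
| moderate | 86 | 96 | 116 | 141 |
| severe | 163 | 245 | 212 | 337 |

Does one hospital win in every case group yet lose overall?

Critical: Lakeside 352/1255 = 28.0%, Mount Carmel 284/1339 = 21.2% → Lakeside
Moderate: Lakeside 86/96 = 89.6%, Mount Carmel 116/141 = 82.3% → Lakeside
Severe: Lakeside 163/245 = 66.5%, Mount Carmel 212/337 = 62.9% → Lakeside
Overall: Lakeside 601/1596 = 37.7%, Mount Carmel 612/1817 = 33.7% → Lakeside
Lakeside wins overall and in every case group — no reversal.

No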